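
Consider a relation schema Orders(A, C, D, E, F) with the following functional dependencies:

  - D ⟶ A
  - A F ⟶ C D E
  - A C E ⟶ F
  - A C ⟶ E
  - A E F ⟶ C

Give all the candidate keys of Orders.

{A, C}⁺: AC→E adds E; ACE→F adds F; AF→CDE adds D → {A, C, D, E, F}. Minimal: {C}⁺ = {C}; {A}⁺ = {A} — none reach the full schema.
{A, F}⁺: AF→CDE adds C, D, E → {A, C, D, E, F}. Minimal: {F}⁺ = {F}; {A}⁺ = {A} — none reach the full schema.
{C, D}⁺: D→A adds A; AC→E adds E; ACE→F adds F → {A, C, D, E, F}. Minimal: {D}⁺ = {A, D}; {C}⁺ = {C} — none reach the full schema.
{D, F}⁺: D→A adds A; AF→CDE adds C, E → {A, C, D, E, F}. Minimal: {F}⁺ = {F}; {D}⁺ = {A, D} — none reach the full schema.

{A, C}, {A, F}, {C, D}, {D, F}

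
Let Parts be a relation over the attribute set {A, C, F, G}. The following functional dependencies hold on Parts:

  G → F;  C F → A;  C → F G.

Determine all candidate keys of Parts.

Attribute C never appears on the right-hand side of any dependency, so C must belong to every candidate key.
{C}⁺ = {A, C, F, G}, which is all of the schema, so {C} is the only candidate key.

(C)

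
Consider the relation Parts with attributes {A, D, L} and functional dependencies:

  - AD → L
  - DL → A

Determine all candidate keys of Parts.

Attribute D never appears on the right-hand side of any dependency, so D must belong to every candidate key.
{D}⁺ = {D}, which is not all of the schema, so we must add further attributes.
{A, D}⁺: AD→L adds L → {A, D, L}. Minimal: {D}⁺ = {D}; {A}⁺ = {A} — none reach the full schema.
{D, L}⁺: DL→A adds A → {A, D, L}. Minimal: {L}⁺ = {L}; {D}⁺ = {D} — none reach the full schema.
Any other superkey contains one of these as a subset, so there are no further candidate keys.

AD, DL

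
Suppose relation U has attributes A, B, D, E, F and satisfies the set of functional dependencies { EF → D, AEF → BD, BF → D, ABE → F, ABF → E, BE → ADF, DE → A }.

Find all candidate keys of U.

BE; EF; ABF

{B, E}⁺: BE→ADF adds A, D, F → {A, B, D, E, F}.
{E, F}⁺: EF→D adds D; DE→A adds A; AEF→BD adds B → {A, B, D, E, F}.
{A, B, F}⁺: BF→D adds D; ABF→E adds E → {A, B, D, E, F}.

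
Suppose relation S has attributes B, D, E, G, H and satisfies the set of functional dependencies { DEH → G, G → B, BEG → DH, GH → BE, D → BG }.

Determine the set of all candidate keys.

{D, E}, {D, H}, {E, G}, {G, H}

{D, E}⁺: D→BG adds B, G; BEG→DH adds H → {B, D, E, G, H}. Minimal: {E}⁺ = {E}; {D}⁺ = {B, D, G} — none reach the full schema.
{D, H}⁺: D→BG adds B, G; GH→BE adds E → {B, D, E, G, H}. Minimal: {H}⁺ = {H}; {D}⁺ = {B, D, G} — none reach the full schema.
{E, G}⁺: G→B adds B; BEG→DH adds D, H → {B, D, E, G, H}. Minimal: {G}⁺ = {B, G}; {E}⁺ = {E} — none reach the full schema.
{G, H}⁺: G→B adds B; GH→BE adds E; BEG→DH adds D → {B, D, E, G, H}. Minimal: {H}⁺ = {H}; {G}⁺ = {B, G} — none reach the full schema.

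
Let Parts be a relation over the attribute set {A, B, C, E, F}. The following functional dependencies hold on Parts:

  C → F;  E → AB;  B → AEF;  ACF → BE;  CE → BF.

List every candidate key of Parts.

AC, BC, CE

Attribute C never appears on the right-hand side of any dependency, so C must belong to every candidate key.
{C}⁺ = {C, F}, which is not all of the schema, so we must add further attributes.
{A, C}⁺: C→F adds F; ACF→BE adds B, E → {A, B, C, E, F}.
{B, C}⁺: C→F adds F; B→AEF adds A, E → {A, B, C, E, F}.
{C, E}⁺: C→F adds F; E→AB adds A, B → {A, B, C, E, F}.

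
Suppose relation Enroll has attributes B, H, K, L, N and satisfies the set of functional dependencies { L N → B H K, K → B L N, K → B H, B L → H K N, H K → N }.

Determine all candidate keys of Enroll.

K; BL; LN

{K}⁺: K→BLN adds B, L, N; K→BH adds H → {B, H, K, L, N}.
{B, L}⁺: BL→HKN adds H, K, N → {B, H, K, L, N}. Minimal: {L}⁺ = {L}; {B}⁺ = {B} — none reach the full schema.
{L, N}⁺: LN→BHK adds B, H, K → {B, H, K, L, N}. Minimal: {N}⁺ = {N}; {L}⁺ = {L} — none reach the full schema.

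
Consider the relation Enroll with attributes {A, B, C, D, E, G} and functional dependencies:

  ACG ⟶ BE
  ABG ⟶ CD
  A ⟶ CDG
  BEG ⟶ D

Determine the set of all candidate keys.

{A}

{A}⁺: A→CDG adds C, D, G; ACG→BE adds B, E → {A, B, C, D, E, G}.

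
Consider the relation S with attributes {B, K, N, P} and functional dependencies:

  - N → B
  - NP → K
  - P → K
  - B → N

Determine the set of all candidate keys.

Attribute P never appears on the right-hand side of any dependency, so P must belong to every candidate key.
{P}⁺ = {K, P}, which is not all of the schema, so we must add further attributes.
{B, P}⁺: P→K adds K; B→N adds N → {B, K, N, P}. Minimal: {P}⁺ = {K, P}; {B}⁺ = {B, N} — none reach the full schema.
{N, P}⁺: N→B adds B; NP→K adds K → {B, K, N, P}. Minimal: {P}⁺ = {K, P}; {N}⁺ = {B, N} — none reach the full schema.
Any other superkey contains one of these as a subset, so there are no further candidate keys.

{B, P}, {N, P}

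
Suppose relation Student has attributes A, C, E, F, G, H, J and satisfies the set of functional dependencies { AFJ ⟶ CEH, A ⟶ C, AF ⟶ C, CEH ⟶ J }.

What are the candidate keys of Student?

Attributes A, F, G never appear on any right-hand side, so every candidate key must contain {A, F, G}.
{A, F, G}⁺ = {A, C, F, G}, which is not all of the schema, so we must add further attributes.
{A, F, G, J}⁺: AFJ→CEH adds C, E, H → {A, C, E, F, G, H, J}. Minimal: {F, G, J}⁺ = {F, G, J}; {A, G, J}⁺ = {A, C, G, J}; {A, F, J}⁺ = {A, C, E, F, H, J}; … — none reach the full schema.
{A, E, F, G, H}⁺: A→C adds C; CEH→J adds J → {A, C, E, F, G, H, J}. Minimal: {E, F, G, H}⁺ = {E, F, G, H}; {A, F, G, H}⁺ = {A, C, F, G, H}; {A, E, G, H}⁺ = {A, C, E, G, H, J}; … — none reach the full schema.
Any other superkey contains one of these as a subset, so there are no further candidate keys.

{A, F, G, J}, {A, E, F, G, H}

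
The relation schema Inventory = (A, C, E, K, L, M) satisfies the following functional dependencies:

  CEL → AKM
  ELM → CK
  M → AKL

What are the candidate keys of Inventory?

{E, M}⁺: M→AKL adds A, K, L; ELM→CK adds C → {A, C, E, K, L, M}. Minimal: {M}⁺ = {A, K, L, M}; {E}⁺ = {E} — none reach the full schema.
{C, E, L}⁺: CEL→AKM adds A, K, M → {A, C, E, K, L, M}. Minimal: {E, L}⁺ = {E, L}; {C, L}⁺ = {C, L}; {C, E}⁺ = {C, E} — none reach the full schema.

EM; CEL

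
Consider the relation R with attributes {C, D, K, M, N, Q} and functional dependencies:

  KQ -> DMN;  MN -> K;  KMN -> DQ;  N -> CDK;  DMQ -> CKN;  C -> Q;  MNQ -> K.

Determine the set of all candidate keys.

{N}⁺: N→CDK adds C, D, K; C→Q adds Q; KQ→DMN adds M → {C, D, K, M, N, Q}.
{C, K}⁺: C→Q adds Q; KQ→DMN adds D, M, N → {C, D, K, M, N, Q}. Minimal: {K}⁺ = {K}; {C}⁺ = {C, Q} — none reach the full schema.
{K, Q}⁺: KQ→DMN adds D, M, N; N→CDK adds C → {C, D, K, M, N, Q}. Minimal: {Q}⁺ = {Q}; {K}⁺ = {K} — none reach the full schema.
{C, D, M}⁺: C→Q adds Q; DMQ→CKN adds K, N → {C, D, K, M, N, Q}. Minimal: {D, M}⁺ = {D, M}; {C, M}⁺ = {C, M, Q}; {C, D}⁺ = {C, D, Q} — none reach the full schema.
{D, M, Q}⁺: DMQ→CKN adds C, K, N → {C, D, K, M, N, Q}. Minimal: {M, Q}⁺ = {M, Q}; {D, Q}⁺ = {D, Q}; {D, M}⁺ = {D, M} — none reach the full schema.
Any other superkey contains one of these as a subset, so there are no further candidate keys.

{N}, {C, K}, {K, Q}, {C, D, M}, {D, M, Q}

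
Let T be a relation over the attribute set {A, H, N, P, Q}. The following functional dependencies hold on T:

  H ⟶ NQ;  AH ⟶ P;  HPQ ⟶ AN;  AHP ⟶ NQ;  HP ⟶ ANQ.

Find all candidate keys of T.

AH; HP

{A, H}⁺: H→NQ adds N, Q; AH→P adds P → {A, H, N, P, Q}. Minimal: {H}⁺ = {H, N, Q}; {A}⁺ = {A} — none reach the full schema.
{H, P}⁺: H→NQ adds N, Q; HPQ→AN adds A → {A, H, N, P, Q}. Minimal: {P}⁺ = {P}; {H}⁺ = {H, N, Q} — none reach the full schema.
Any other superkey contains one of these as a subset, so there are no further candidate keys.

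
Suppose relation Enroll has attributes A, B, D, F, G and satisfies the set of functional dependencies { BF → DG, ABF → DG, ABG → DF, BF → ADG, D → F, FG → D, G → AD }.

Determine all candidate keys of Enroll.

{B, D}⁺: D→F adds F; BF→DG adds G; BF→ADG adds A → {A, B, D, F, G}. Minimal: {D}⁺ = {D, F}; {B}⁺ = {B} — none reach the full schema.
{B, F}⁺: BF→DG adds D, G; BF→ADG adds A → {A, B, D, F, G}. Minimal: {F}⁺ = {F}; {B}⁺ = {B} — none reach the full schema.
{B, G}⁺: G→AD adds A, D; ABG→DF adds F → {A, B, D, F, G}. Minimal: {G}⁺ = {A, D, F, G}; {B}⁺ = {B} — none reach the full schema.
Any other superkey contains one of these as a subset, so there are no further candidate keys.

(B, D); (B, F); (B, G)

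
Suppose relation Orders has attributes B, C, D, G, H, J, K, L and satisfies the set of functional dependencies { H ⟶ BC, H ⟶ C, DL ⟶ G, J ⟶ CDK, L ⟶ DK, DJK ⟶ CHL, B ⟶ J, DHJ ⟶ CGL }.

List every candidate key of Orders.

{B}⁺: B→J adds J; J→CDK adds C, D, K; DJK→CHL adds H, L; DHJ→CGL adds G → {B, C, D, G, H, J, K, L}.
{H}⁺: H→BC adds B, C; B→J adds J; J→CDK adds D, K; DJK→CHL adds L; DHJ→CGL adds G → {B, C, D, G, H, J, K, L}.
{J}⁺: J→CDK adds C, D, K; DJK→CHL adds H, L; DHJ→CGL adds G; H→BC adds B → {B, C, D, G, H, J, K, L}.
Any other superkey contains one of these as a subset, so there are no further candidate keys.

B, H, J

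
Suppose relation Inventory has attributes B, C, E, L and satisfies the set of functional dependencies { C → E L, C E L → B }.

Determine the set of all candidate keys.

Attribute C never appears on the right-hand side of any dependency, so C must belong to every candidate key.
{C}⁺ = {B, C, E, L}, which is all of the schema, so {C} is the only candidate key.

{C}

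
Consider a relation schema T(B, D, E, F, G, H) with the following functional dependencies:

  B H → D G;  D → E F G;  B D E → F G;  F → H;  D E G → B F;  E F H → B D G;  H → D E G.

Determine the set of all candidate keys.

{D}⁺: D→EFG adds E, F, G; F→H adds H; DEG→BF adds B → {B, D, E, F, G, H}.
{F}⁺: F→H adds H; H→DEG adds D, E, G; DEG→BF adds B → {B, D, E, F, G, H}.
{H}⁺: H→DEG adds D, E, G; D→EFG adds F; DEG→BF adds B → {B, D, E, F, G, H}.

{D}, {F}, {H}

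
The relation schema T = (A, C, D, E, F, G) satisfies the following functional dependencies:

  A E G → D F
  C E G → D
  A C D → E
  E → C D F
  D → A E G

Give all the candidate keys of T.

{D}; {E}

{D}⁺: D→AEG adds A, E, G; AEG→DF adds F; E→CDF adds C → {A, C, D, E, F, G}.
{E}⁺: E→CDF adds C, D, F; D→AEG adds A, G → {A, C, D, E, F, G}.
Any other superkey contains one of these as a subset, so there are no further candidate keys.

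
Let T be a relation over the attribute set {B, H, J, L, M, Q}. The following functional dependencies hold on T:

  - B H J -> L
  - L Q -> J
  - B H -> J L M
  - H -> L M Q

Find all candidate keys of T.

Attributes B, H never appear on any right-hand side, so every candidate key must contain {B, H}.
{B, H}⁺ = {B, H, J, L, M, Q}, which is all of the schema, so {B, H} is the only candidate key.

BH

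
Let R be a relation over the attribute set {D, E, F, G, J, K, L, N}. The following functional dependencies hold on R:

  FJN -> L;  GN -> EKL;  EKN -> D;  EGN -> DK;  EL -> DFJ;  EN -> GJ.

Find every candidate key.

(E, N); (G, N)

{E, N}⁺: EN→GJ adds G, J; GN→EKL adds K, L; EKN→D adds D; EL→DFJ adds F → {D, E, F, G, J, K, L, N}.
{G, N}⁺: GN→EKL adds E, K, L; EKN→D adds D; EL→DFJ adds F, J → {D, E, F, G, J, K, L, N}.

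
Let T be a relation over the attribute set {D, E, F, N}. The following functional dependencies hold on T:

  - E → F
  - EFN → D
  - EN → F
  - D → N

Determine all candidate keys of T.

Attribute E never appears on the right-hand side of any dependency, so E must belong to every candidate key.
{E}⁺ = {E, F}, which is not all of the schema, so we must add further attributes.
{D, E}⁺: E→F adds F; D→N adds N → {D, E, F, N}. Minimal: {E}⁺ = {E, F}; {D}⁺ = {D, N} — none reach the full schema.
{E, N}⁺: E→F adds F; EFN→D adds D → {D, E, F, N}. Minimal: {N}⁺ = {N}; {E}⁺ = {E, F} — none reach the full schema.

{D, E}, {E, N}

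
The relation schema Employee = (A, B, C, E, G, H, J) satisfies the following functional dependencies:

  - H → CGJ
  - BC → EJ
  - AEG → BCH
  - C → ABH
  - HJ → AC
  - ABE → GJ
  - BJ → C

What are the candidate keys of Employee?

{C}⁺: C→ABH adds A, B, H; H→CGJ adds G, J; BC→EJ adds E → {A, B, C, E, G, H, J}.
{H}⁺: H→CGJ adds C, G, J; C→ABH adds A, B; BC→EJ adds E → {A, B, C, E, G, H, J}.
{B, J}⁺: BJ→C adds C; BC→EJ adds E; C→ABH adds A, H; ABE→GJ adds G → {A, B, C, E, G, H, J}. Minimal: {J}⁺ = {J}; {B}⁺ = {B} — none reach the full schema.
{A, B, E}⁺: ABE→GJ adds G, J; BJ→C adds C; AEG→BCH adds H → {A, B, C, E, G, H, J}. Minimal: {B, E}⁺ = {B, E}; {A, E}⁺ = {A, E}; {A, B}⁺ = {A, B} — none reach the full schema.
{A, E, G}⁺: AEG→BCH adds B, C, H; ABE→GJ adds J → {A, B, C, E, G, H, J}. Minimal: {E, G}⁺ = {E, G}; {A, G}⁺ = {A, G}; {A, E}⁺ = {A, E} — none reach the full schema.

C, H, BJ, ABE, AEG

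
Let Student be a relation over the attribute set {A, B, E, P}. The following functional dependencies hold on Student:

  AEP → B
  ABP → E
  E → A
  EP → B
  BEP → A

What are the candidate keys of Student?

{E, P}, {A, B, P}

Attribute P never appears on the right-hand side of any dependency, so P must belong to every candidate key.
{P}⁺ = {P}, which is not all of the schema, so we must add further attributes.
{E, P}⁺: E→A adds A; EP→B adds B → {A, B, E, P}. Minimal: {P}⁺ = {P}; {E}⁺ = {A, E} — none reach the full schema.
{A, B, P}⁺: ABP→E adds E → {A, B, E, P}. Minimal: {B, P}⁺ = {B, P}; {A, P}⁺ = {A, P}; {A, B}⁺ = {A, B} — none reach the full schema.
Any other superkey contains one of these as a subset, so there are no further candidate keys.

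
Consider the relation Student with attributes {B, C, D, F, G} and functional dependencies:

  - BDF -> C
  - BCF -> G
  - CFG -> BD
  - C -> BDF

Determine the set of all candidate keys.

{C}⁺: C→BDF adds B, D, F; BCF→G adds G → {B, C, D, F, G}.
{B, D, F}⁺: BDF→C adds C; BCF→G adds G → {B, C, D, F, G}. Minimal: {D, F}⁺ = {D, F}; {B, F}⁺ = {B, F}; {B, D}⁺ = {B, D} — none reach the full schema.
Any other superkey contains one of these as a subset, so there are no further candidate keys.

(C); (B, D, F)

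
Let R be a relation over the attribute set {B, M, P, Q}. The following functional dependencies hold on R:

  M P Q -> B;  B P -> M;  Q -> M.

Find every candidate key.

Attributes P, Q never appear on any right-hand side, so every candidate key must contain {P, Q}.
{P, Q}⁺ = {B, M, P, Q}, which is all of the schema, so {P, Q} is the only candidate key.

(P, Q)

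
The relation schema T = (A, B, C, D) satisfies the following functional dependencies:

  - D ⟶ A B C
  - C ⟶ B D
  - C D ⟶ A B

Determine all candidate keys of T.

{C}⁺: C→BD adds B, D; CD→AB adds A → {A, B, C, D}.
{D}⁺: D→ABC adds A, B, C → {A, B, C, D}.

{C}, {D}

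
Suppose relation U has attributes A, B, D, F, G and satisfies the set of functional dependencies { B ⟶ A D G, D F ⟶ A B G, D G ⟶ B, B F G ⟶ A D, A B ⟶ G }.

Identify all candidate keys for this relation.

Attribute F never appears on the right-hand side of any dependency, so F must belong to every candidate key.
{F}⁺ = {F}, which is not all of the schema, so we must add further attributes.
{B, F}⁺: B→ADG adds A, D, G → {A, B, D, F, G}.
{D, F}⁺: DF→ABG adds A, B, G → {A, B, D, F, G}.

{B, F}, {D, F}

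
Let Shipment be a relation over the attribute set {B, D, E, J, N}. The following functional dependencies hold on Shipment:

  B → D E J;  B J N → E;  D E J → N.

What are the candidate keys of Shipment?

Attribute B never appears on the right-hand side of any dependency, so B must belong to every candidate key.
{B}⁺ = {B, D, E, J, N}, which is all of the schema, so {B} is the only candidate key.

{B}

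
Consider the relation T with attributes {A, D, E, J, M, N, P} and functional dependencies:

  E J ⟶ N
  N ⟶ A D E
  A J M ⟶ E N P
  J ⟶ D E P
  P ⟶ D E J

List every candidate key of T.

(J, M), (M, P)

Attribute M never appears on the right-hand side of any dependency, so M must belong to every candidate key.
{M}⁺ = {M}, which is not all of the schema, so we must add further attributes.
{J, M}⁺: J→DEP adds D, E, P; EJ→N adds N; N→ADE adds A → {A, D, E, J, M, N, P}.
{M, P}⁺: P→DEJ adds D, E, J; EJ→N adds N; N→ADE adds A → {A, D, E, J, M, N, P}.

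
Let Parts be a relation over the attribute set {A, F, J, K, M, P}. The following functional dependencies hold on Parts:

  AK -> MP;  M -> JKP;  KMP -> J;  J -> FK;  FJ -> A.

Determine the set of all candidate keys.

(J), (M), (A, K)

{J}⁺: J→FK adds F, K; FJ→A adds A; AK→MP adds M, P → {A, F, J, K, M, P}.
{M}⁺: M→JKP adds J, K, P; J→FK adds F; FJ→A adds A → {A, F, J, K, M, P}.
{A, K}⁺: AK→MP adds M, P; M→JKP adds J; J→FK adds F → {A, F, J, K, M, P}.
Any other superkey contains one of these as a subset, so there are no further candidate keys.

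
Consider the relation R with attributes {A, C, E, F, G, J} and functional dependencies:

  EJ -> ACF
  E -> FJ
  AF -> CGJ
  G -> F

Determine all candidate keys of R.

Attribute E never appears on the right-hand side of any dependency, so E must belong to every candidate key.
{E}⁺ = {A, C, E, F, G, J}, which is all of the schema, so {E} is the only candidate key.

{E}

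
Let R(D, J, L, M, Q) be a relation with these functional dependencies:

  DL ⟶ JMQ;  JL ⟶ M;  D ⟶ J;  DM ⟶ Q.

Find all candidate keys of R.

Attributes D, L never appear on any right-hand side, so every candidate key must contain {D, L}.
{D, L}⁺ = {D, J, L, M, Q}, which is all of the schema, so {D, L} is the only candidate key.

{D, L}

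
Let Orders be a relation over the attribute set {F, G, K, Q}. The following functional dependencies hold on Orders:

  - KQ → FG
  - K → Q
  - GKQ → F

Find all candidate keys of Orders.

Attribute K never appears on the right-hand side of any dependency, so K must belong to every candidate key.
{K}⁺ = {F, G, K, Q}, which is all of the schema, so {K} is the only candidate key.

{K}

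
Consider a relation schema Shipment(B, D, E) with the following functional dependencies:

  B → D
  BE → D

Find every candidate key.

Attributes B, E never appear on any right-hand side, so every candidate key must contain {B, E}.
{B, E}⁺ = {B, D, E}, which is all of the schema, so {B, E} is the only candidate key.

{B, E}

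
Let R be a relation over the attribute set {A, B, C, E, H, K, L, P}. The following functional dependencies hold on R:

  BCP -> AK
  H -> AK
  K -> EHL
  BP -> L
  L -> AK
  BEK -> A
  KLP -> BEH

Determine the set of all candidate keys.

Attributes C, P never appear on any right-hand side, so every candidate key must contain {C, P}.
{C, P}⁺ = {C, P}, which is not all of the schema, so we must add further attributes.
{B, C, P}⁺: BCP→AK adds A, K; K→EHL adds E, H, L → {A, B, C, E, H, K, L, P}. Minimal: {C, P}⁺ = {C, P}; {B, P}⁺ = {A, B, E, H, K, L, P}; {B, C}⁺ = {B, C} — none reach the full schema.
{C, H, P}⁺: H→AK adds A, K; K→EHL adds E, L; KLP→BEH adds B → {A, B, C, E, H, K, L, P}. Minimal: {H, P}⁺ = {A, B, E, H, K, L, P}; {C, P}⁺ = {C, P}; {C, H}⁺ = {A, C, E, H, K, L} — none reach the full schema.
{C, K, P}⁺: K→EHL adds E, H, L; L→AK adds A; KLP→BEH adds B → {A, B, C, E, H, K, L, P}. Minimal: {K, P}⁺ = {A, B, E, H, K, L, P}; {C, P}⁺ = {C, P}; {C, K}⁺ = {A, C, E, H, K, L} — none reach the full schema.
{C, L, P}⁺: L→AK adds A, K; KLP→BEH adds B, E, H → {A, B, C, E, H, K, L, P}. Minimal: {L, P}⁺ = {A, B, E, H, K, L, P}; {C, P}⁺ = {C, P}; {C, L}⁺ = {A, C, E, H, K, L} — none reach the full schema.

{B, C, P}, {C, H, P}, {C, K, P}, {C, L, P}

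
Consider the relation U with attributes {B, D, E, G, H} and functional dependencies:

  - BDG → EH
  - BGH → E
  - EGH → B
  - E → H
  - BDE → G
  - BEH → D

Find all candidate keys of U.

(B, E), (E, G), (B, D, G), (B, G, H)

{B, E}⁺: E→H adds H; BEH→D adds D; BDE→G adds G → {B, D, E, G, H}.
{E, G}⁺: E→H adds H; EGH→B adds B; BEH→D adds D → {B, D, E, G, H}.
{B, D, G}⁺: BDG→EH adds E, H → {B, D, E, G, H}.
{B, G, H}⁺: BGH→E adds E; BEH→D adds D → {B, D, E, G, H}.
Any other superkey contains one of these as a subset, so there are no further candidate keys.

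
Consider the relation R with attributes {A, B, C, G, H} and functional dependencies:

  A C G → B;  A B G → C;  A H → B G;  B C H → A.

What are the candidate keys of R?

Attribute H never appears on the right-hand side of any dependency, so H must belong to every candidate key.
{H}⁺ = {H}, which is not all of the schema, so we must add further attributes.
{A, H}⁺: AH→BG adds B, G; ABG→C adds C → {A, B, C, G, H}. Minimal: {H}⁺ = {H}; {A}⁺ = {A} — none reach the full schema.
{B, C, H}⁺: BCH→A adds A; AH→BG adds G → {A, B, C, G, H}. Minimal: {C, H}⁺ = {C, H}; {B, H}⁺ = {B, H}; {B, C}⁺ = {B, C} — none reach the full schema.

AH, BCH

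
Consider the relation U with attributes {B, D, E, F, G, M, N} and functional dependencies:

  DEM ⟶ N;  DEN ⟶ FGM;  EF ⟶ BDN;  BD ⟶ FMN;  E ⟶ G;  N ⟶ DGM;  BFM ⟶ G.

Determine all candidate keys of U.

Attribute E never appears on the right-hand side of any dependency, so E must belong to every candidate key.
{E}⁺ = {E, G}, which is not all of the schema, so we must add further attributes.
{E, F}⁺: EF→BDN adds B, D, N; BD→FMN adds M; E→G adds G → {B, D, E, F, G, M, N}. Minimal: {F}⁺ = {F}; {E}⁺ = {E, G} — none reach the full schema.
{E, N}⁺: E→G adds G; N→DGM adds D, M; DEN→FGM adds F; EF→BDN adds B → {B, D, E, F, G, M, N}. Minimal: {N}⁺ = {D, G, M, N}; {E}⁺ = {E, G} — none reach the full schema.
{B, D, E}⁺: BD→FMN adds F, M, N; E→G adds G → {B, D, E, F, G, M, N}. Minimal: {D, E}⁺ = {D, E, G}; {B, E}⁺ = {B, E, G}; {B, D}⁺ = {B, D, F, G, M, N} — none reach the full schema.
{D, E, M}⁺: DEM→N adds N; DEN→FGM adds F, G; EF→BDN adds B → {B, D, E, F, G, M, N}. Minimal: {E, M}⁺ = {E, G, M}; {D, M}⁺ = {D, M}; {D, E}⁺ = {D, E, G} — none reach the full schema.

{E, F}; {E, N}; {B, D, E}; {D, E, M}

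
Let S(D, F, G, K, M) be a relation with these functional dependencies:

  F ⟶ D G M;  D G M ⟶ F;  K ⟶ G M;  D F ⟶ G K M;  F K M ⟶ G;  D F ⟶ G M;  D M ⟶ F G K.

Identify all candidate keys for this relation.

F, DK, DM

{F}⁺: F→DGM adds D, G, M; DF→GKM adds K → {D, F, G, K, M}.
{D, K}⁺: K→GM adds G, M; DM→FGK adds F → {D, F, G, K, M}. Minimal: {K}⁺ = {G, K, M}; {D}⁺ = {D} — none reach the full schema.
{D, M}⁺: DM→FGK adds F, G, K → {D, F, G, K, M}. Minimal: {M}⁺ = {M}; {D}⁺ = {D} — none reach the full schema.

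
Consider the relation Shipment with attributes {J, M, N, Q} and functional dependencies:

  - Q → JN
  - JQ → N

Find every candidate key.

(M, Q)

Attributes M, Q never appear on any right-hand side, so every candidate key must contain {M, Q}.
{M, Q}⁺ = {J, M, N, Q}, which is all of the schema, so {M, Q} is the only candidate key.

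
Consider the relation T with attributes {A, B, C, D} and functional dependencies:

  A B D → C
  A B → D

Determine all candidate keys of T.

Attributes A, B never appear on any right-hand side, so every candidate key must contain {A, B}.
{A, B}⁺ = {A, B, C, D}, which is all of the schema, so {A, B} is the only candidate key.

(A, B)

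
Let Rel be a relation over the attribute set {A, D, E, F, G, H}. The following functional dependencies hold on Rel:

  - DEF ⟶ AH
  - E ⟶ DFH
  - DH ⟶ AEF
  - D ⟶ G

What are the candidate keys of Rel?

{E}⁺: E→DFH adds D, F, H; DH→AEF adds A; D→G adds G → {A, D, E, F, G, H}.
{D, H}⁺: DH→AEF adds A, E, F; D→G adds G → {A, D, E, F, G, H}.

{E}, {D, H}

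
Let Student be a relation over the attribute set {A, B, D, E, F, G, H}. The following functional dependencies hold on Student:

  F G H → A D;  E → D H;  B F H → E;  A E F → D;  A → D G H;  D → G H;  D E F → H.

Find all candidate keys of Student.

Attributes B, F never appear on any right-hand side, so every candidate key must contain {B, F}.
{B, F}⁺ = {B, F}, which is not all of the schema, so we must add further attributes.
{A, B, F}⁺: A→DGH adds D, G, H; BFH→E adds E → {A, B, D, E, F, G, H}. Minimal: {B, F}⁺ = {B, F}; {A, F}⁺ = {A, D, F, G, H}; {A, B}⁺ = {A, B, D, G, H} — none reach the full schema.
{B, D, F}⁺: D→GH adds G, H; FGH→AD adds A; BFH→E adds E → {A, B, D, E, F, G, H}. Minimal: {D, F}⁺ = {A, D, F, G, H}; {B, F}⁺ = {B, F}; {B, D}⁺ = {B, D, G, H} — none reach the full schema.
{B, E, F}⁺: E→DH adds D, H; D→GH adds G; FGH→AD adds A → {A, B, D, E, F, G, H}. Minimal: {E, F}⁺ = {A, D, E, F, G, H}; {B, F}⁺ = {B, F}; {B, E}⁺ = {B, D, E, G, H} — none reach the full schema.
{B, F, H}⁺: BFH→E adds E; E→DH adds D; D→GH adds G; FGH→AD adds A → {A, B, D, E, F, G, H}. Minimal: {F, H}⁺ = {F, H}; {B, H}⁺ = {B, H}; {B, F}⁺ = {B, F} — none reach the full schema.
Any other superkey contains one of these as a subset, so there are no further candidate keys.

{A, B, F}, {B, D, F}, {B, E, F}, {B, F, H}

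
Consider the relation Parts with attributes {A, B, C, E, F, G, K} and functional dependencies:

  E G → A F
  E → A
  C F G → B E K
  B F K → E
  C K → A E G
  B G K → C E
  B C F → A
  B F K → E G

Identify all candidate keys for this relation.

CK, BFK, BGK, CEG, CFG

{C, K}⁺: CK→AEG adds A, E, G; EG→AF adds F; CFG→BEK adds B → {A, B, C, E, F, G, K}. Minimal: {K}⁺ = {K}; {C}⁺ = {C} — none reach the full schema.
{B, F, K}⁺: BFK→E adds E; BFK→EG adds G; EG→AF adds A; BGK→CE adds C → {A, B, C, E, F, G, K}. Minimal: {F, K}⁺ = {F, K}; {B, K}⁺ = {B, K}; {B, F}⁺ = {B, F} — none reach the full schema.
{B, G, K}⁺: BGK→CE adds C, E; EG→AF adds A, F → {A, B, C, E, F, G, K}. Minimal: {G, K}⁺ = {G, K}; {B, K}⁺ = {B, K}; {B, G}⁺ = {B, G} — none reach the full schema.
{C, E, G}⁺: EG→AF adds A, F; CFG→BEK adds B, K → {A, B, C, E, F, G, K}. Minimal: {E, G}⁺ = {A, E, F, G}; {C, G}⁺ = {C, G}; {C, E}⁺ = {A, C, E} — none reach the full schema.
{C, F, G}⁺: CFG→BEK adds B, E, K; CK→AEG adds A → {A, B, C, E, F, G, K}. Minimal: {F, G}⁺ = {F, G}; {C, G}⁺ = {C, G}; {C, F}⁺ = {C, F} — none reach the full schema.
Any other superkey contains one of these as a subset, so there are no further candidate keys.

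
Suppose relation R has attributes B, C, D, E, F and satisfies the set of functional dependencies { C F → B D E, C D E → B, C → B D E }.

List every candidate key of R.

(C, F)

Attributes C, F never appear on any right-hand side, so every candidate key must contain {C, F}.
{C, F}⁺ = {B, C, D, E, F}, which is all of the schema, so {C, F} is the only candidate key.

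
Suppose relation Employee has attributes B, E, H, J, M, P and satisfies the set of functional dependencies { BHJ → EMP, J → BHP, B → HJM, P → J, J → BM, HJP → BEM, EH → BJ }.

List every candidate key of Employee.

{B}; {J}; {P}; {E, H}

{B}⁺: B→HJM adds H, J, M; BHJ→EMP adds E, P → {B, E, H, J, M, P}.
{J}⁺: J→BHP adds B, H, P; B→HJM adds M; HJP→BEM adds E → {B, E, H, J, M, P}.
{P}⁺: P→J adds J; J→BM adds B, M; J→BHP adds H; HJP→BEM adds E → {B, E, H, J, M, P}.
{E, H}⁺: EH→BJ adds B, J; BHJ→EMP adds M, P → {B, E, H, J, M, P}. Minimal: {H}⁺ = {H}; {E}⁺ = {E} — none reach the full schema.
Any other superkey contains one of these as a subset, so there are no further candidate keys.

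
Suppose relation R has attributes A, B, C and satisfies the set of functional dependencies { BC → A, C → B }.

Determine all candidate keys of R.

{C}⁺: C→B adds B; BC→A adds A → {A, B, C}.
No other minimal superkey exists.

C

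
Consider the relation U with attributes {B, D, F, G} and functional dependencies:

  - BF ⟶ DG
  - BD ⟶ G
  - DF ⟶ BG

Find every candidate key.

{B, F}⁺: BF→DG adds D, G → {B, D, F, G}.
{D, F}⁺: DF→BG adds B, G → {B, D, F, G}.

{B, F}, {D, F}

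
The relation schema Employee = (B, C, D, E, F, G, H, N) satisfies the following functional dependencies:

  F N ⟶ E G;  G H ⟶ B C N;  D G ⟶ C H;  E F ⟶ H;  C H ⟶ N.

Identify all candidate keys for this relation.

Attributes D, F never appear on any right-hand side, so every candidate key must contain {D, F}.
{D, F}⁺ = {D, F}, which is not all of the schema, so we must add further attributes.
{D, F, G}⁺: DG→CH adds C, H; CH→N adds N; FN→EG adds E; GH→BCN adds B → {B, C, D, E, F, G, H, N}. Minimal: {F, G}⁺ = {F, G}; {D, G}⁺ = {B, C, D, G, H, N}; {D, F}⁺ = {D, F} — none reach the full schema.
{D, F, N}⁺: FN→EG adds E, G; DG→CH adds C, H; GH→BCN adds B → {B, C, D, E, F, G, H, N}. Minimal: {F, N}⁺ = {B, C, E, F, G, H, N}; {D, N}⁺ = {D, N}; {D, F}⁺ = {D, F} — none reach the full schema.
{C, D, E, F}⁺: EF→H adds H; CH→N adds N; FN→EG adds G; GH→BCN adds B → {B, C, D, E, F, G, H, N}. Minimal: {D, E, F}⁺ = {D, E, F, H}; {C, E, F}⁺ = {B, C, E, F, G, H, N}; {C, D, F}⁺ = {C, D, F}; … — none reach the full schema.
{C, D, F, H}⁺: CH→N adds N; FN→EG adds E, G; GH→BCN adds B → {B, C, D, E, F, G, H, N}. Minimal: {D, F, H}⁺ = {D, F, H}; {C, F, H}⁺ = {B, C, E, F, G, H, N}; {C, D, H}⁺ = {C, D, H, N}; … — none reach the full schema.

DFG, DFN, CDEF, CDFH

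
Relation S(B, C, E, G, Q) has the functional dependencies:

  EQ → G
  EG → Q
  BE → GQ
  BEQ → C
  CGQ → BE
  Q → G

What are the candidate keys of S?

{B, E}, {C, Q}, {C, E, G}

{B, E}⁺: BE→GQ adds G, Q; BEQ→C adds C → {B, C, E, G, Q}. Minimal: {E}⁺ = {E}; {B}⁺ = {B} — none reach the full schema.
{C, Q}⁺: Q→G adds G; CGQ→BE adds B, E → {B, C, E, G, Q}. Minimal: {Q}⁺ = {G, Q}; {C}⁺ = {C} — none reach the full schema.
{C, E, G}⁺: EG→Q adds Q; CGQ→BE adds B → {B, C, E, G, Q}. Minimal: {E, G}⁺ = {E, G, Q}; {C, G}⁺ = {C, G}; {C, E}⁺ = {C, E} — none reach the full schema.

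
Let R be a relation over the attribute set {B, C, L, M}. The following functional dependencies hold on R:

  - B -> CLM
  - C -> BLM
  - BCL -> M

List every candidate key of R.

{B}⁺: B→CLM adds C, L, M → {B, C, L, M}.
{C}⁺: C→BLM adds B, L, M → {B, C, L, M}.

{B}, {C}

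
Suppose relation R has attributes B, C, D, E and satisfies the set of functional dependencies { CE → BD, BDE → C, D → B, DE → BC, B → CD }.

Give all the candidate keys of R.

{B, E}⁺: B→CD adds C, D → {B, C, D, E}. Minimal: {E}⁺ = {E}; {B}⁺ = {B, C, D} — none reach the full schema.
{C, E}⁺: CE→BD adds B, D → {B, C, D, E}. Minimal: {E}⁺ = {E}; {C}⁺ = {C} — none reach the full schema.
{D, E}⁺: D→B adds B; DE→BC adds C → {B, C, D, E}. Minimal: {E}⁺ = {E}; {D}⁺ = {B, C, D} — none reach the full schema.
Any other superkey contains one of these as a subset, so there are no further candidate keys.

(B, E), (C, E), (D, E)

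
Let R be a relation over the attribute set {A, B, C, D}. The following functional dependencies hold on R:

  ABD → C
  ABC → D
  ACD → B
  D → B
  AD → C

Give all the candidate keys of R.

Attribute A never appears on the right-hand side of any dependency, so A must belong to every candidate key.
{A}⁺ = {A}, which is not all of the schema, so we must add further attributes.
{A, D}⁺: D→B adds B; AD→C adds C → {A, B, C, D}. Minimal: {D}⁺ = {B, D}; {A}⁺ = {A} — none reach the full schema.
{A, B, C}⁺: ABC→D adds D → {A, B, C, D}. Minimal: {B, C}⁺ = {B, C}; {A, C}⁺ = {A, C}; {A, B}⁺ = {A, B} — none reach the full schema.

{A, D}, {A, B, C}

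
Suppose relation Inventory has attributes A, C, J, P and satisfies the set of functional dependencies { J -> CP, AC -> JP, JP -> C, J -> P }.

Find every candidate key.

Attribute A never appears on the right-hand side of any dependency, so A must belong to every candidate key.
{A}⁺ = {A}, which is not all of the schema, so we must add further attributes.
{A, C}⁺: AC→JP adds J, P → {A, C, J, P}. Minimal: {C}⁺ = {C}; {A}⁺ = {A} — none reach the full schema.
{A, J}⁺: J→CP adds C, P → {A, C, J, P}. Minimal: {J}⁺ = {C, J, P}; {A}⁺ = {A} — none reach the full schema.

{A, C}, {A, J}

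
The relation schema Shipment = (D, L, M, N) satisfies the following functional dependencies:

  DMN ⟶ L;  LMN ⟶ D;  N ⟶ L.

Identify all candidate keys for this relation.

Attributes M, N never appear on any right-hand side, so every candidate key must contain {M, N}.
{M, N}⁺ = {D, L, M, N}, which is all of the schema, so {M, N} is the only candidate key.

(M, N)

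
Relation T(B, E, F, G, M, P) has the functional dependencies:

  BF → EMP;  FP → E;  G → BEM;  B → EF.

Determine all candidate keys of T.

Attribute G never appears on the right-hand side of any dependency, so G must belong to every candidate key.
{G}⁺ = {B, E, F, G, M, P}, which is all of the schema, so {G} is the only candidate key.

{G}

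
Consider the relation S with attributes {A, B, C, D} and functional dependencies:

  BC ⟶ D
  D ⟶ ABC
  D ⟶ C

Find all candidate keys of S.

{D}⁺: D→ABC adds A, B, C → {A, B, C, D}.
{B, C}⁺: BC→D adds D; D→ABC adds A → {A, B, C, D}. Minimal: {C}⁺ = {C}; {B}⁺ = {B} — none reach the full schema.
Any other superkey contains one of these as a subset, so there are no further candidate keys.

(D), (B, C)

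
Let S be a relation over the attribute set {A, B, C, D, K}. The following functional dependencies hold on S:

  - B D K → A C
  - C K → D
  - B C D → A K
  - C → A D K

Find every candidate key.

Attribute B never appears on the right-hand side of any dependency, so B must belong to every candidate key.
{B}⁺ = {B}, which is not all of the schema, so we must add further attributes.
{B, C}⁺: C→ADK adds A, D, K → {A, B, C, D, K}.
{B, D, K}⁺: BDK→AC adds A, C → {A, B, C, D, K}.
Any other superkey contains one of these as a subset, so there are no further candidate keys.

{B, C}, {B, D, K}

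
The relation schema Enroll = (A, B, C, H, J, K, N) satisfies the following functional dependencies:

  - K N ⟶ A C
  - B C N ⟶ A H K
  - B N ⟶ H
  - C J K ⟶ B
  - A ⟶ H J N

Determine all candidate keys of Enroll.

{A, K}⁺: A→HJN adds H, J, N; KN→AC adds C; CJK→B adds B → {A, B, C, H, J, K, N}. Minimal: {K}⁺ = {K}; {A}⁺ = {A, H, J, N} — none reach the full schema.
{K, N}⁺: KN→AC adds A, C; A→HJN adds H, J; CJK→B adds B → {A, B, C, H, J, K, N}. Minimal: {N}⁺ = {N}; {K}⁺ = {K} — none reach the full schema.
{A, B, C}⁺: A→HJN adds H, J, N; BCN→AHK adds K → {A, B, C, H, J, K, N}. Minimal: {B, C}⁺ = {B, C}; {A, C}⁺ = {A, C, H, J, N}; {A, B}⁺ = {A, B, H, J, N} — none reach the full schema.
{B, C, N}⁺: BCN→AHK adds A, H, K; A→HJN adds J → {A, B, C, H, J, K, N}. Minimal: {C, N}⁺ = {C, N}; {B, N}⁺ = {B, H, N}; {B, C}⁺ = {B, C} — none reach the full schema.
Any other superkey contains one of these as a subset, so there are no further candidate keys.

(A, K), (K, N), (A, B, C), (B, C, N)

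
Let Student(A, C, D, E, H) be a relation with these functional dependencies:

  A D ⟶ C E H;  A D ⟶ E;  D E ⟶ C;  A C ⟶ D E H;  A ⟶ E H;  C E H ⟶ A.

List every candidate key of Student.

{A, C}⁺: AC→DEH adds D, E, H → {A, C, D, E, H}. Minimal: {C}⁺ = {C}; {A}⁺ = {A, E, H} — none reach the full schema.
{A, D}⁺: AD→CEH adds C, E, H → {A, C, D, E, H}. Minimal: {D}⁺ = {D}; {A}⁺ = {A, E, H} — none reach the full schema.
{C, E, H}⁺: CEH→A adds A; AC→DEH adds D → {A, C, D, E, H}. Minimal: {E, H}⁺ = {E, H}; {C, H}⁺ = {C, H}; {C, E}⁺ = {C, E} — none reach the full schema.
{D, E, H}⁺: DE→C adds C; CEH→A adds A → {A, C, D, E, H}. Minimal: {E, H}⁺ = {E, H}; {D, H}⁺ = {D, H}; {D, E}⁺ = {C, D, E} — none reach the full schema.
Any other superkey contains one of these as a subset, so there are no further candidate keys.

{A, C}, {A, D}, {C, E, H}, {D, E, H}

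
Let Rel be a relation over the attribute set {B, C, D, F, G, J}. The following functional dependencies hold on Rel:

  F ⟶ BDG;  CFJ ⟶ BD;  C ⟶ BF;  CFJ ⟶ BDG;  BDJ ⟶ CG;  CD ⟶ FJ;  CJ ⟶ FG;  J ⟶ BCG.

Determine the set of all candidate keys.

{C}⁺: C→BF adds B, F; F→BDG adds D, G; CD→FJ adds J → {B, C, D, F, G, J}.
{J}⁺: J→BCG adds B, C, G; C→BF adds F; CFJ→BDG adds D → {B, C, D, F, G, J}.

C; J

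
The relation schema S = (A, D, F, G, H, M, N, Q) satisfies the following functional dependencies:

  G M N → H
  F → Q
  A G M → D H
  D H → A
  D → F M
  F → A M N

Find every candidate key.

Attribute G never appears on the right-hand side of any dependency, so G must belong to every candidate key.
{G}⁺ = {G}, which is not all of the schema, so we must add further attributes.
{D, G}⁺: D→FM adds F, M; F→AMN adds A, N; GMN→H adds H; F→Q adds Q → {A, D, F, G, H, M, N, Q}.
{F, G}⁺: F→Q adds Q; F→AMN adds A, M, N; GMN→H adds H; AGM→DH adds D → {A, D, F, G, H, M, N, Q}.
{A, G, M}⁺: AGM→DH adds D, H; D→FM adds F; F→AMN adds N; F→Q adds Q → {A, D, F, G, H, M, N, Q}.
Any other superkey contains one of these as a subset, so there are no further candidate keys.

DG, FG, AGM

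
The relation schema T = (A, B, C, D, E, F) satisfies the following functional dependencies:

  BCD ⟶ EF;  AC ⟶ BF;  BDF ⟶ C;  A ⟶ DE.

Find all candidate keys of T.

Attribute A never appears on the right-hand side of any dependency, so A must belong to every candidate key.
{A}⁺ = {A, D, E}, which is not all of the schema, so we must add further attributes.
{A, C}⁺: AC→BF adds B, F; A→DE adds D, E → {A, B, C, D, E, F}. Minimal: {C}⁺ = {C}; {A}⁺ = {A, D, E} — none reach the full schema.
{A, B, F}⁺: A→DE adds D, E; BDF→C adds C → {A, B, C, D, E, F}. Minimal: {B, F}⁺ = {B, F}; {A, F}⁺ = {A, D, E, F}; {A, B}⁺ = {A, B, D, E} — none reach the full schema.
Any other superkey contains one of these as a subset, so there are no further candidate keys.

{A, C}, {A, B, F}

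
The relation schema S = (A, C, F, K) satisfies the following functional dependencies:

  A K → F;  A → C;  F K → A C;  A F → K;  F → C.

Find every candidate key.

{A, F}⁺: A→C adds C; AF→K adds K → {A, C, F, K}. Minimal: {F}⁺ = {C, F}; {A}⁺ = {A, C} — none reach the full schema.
{A, K}⁺: AK→F adds F; A→C adds C → {A, C, F, K}. Minimal: {K}⁺ = {K}; {A}⁺ = {A, C} — none reach the full schema.
{F, K}⁺: FK→AC adds A, C → {A, C, F, K}. Minimal: {K}⁺ = {K}; {F}⁺ = {C, F} — none reach the full schema.

{A, F}, {A, K}, {F, K}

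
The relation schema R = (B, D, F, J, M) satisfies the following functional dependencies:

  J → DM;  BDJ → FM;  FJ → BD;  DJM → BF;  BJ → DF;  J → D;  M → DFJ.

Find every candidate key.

{J}⁺: J→DM adds D, M; DJM→BF adds B, F → {B, D, F, J, M}.
{M}⁺: M→DFJ adds D, F, J; FJ→BD adds B → {B, D, F, J, M}.
Any other superkey contains one of these as a subset, so there are no further candidate keys.

J, M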